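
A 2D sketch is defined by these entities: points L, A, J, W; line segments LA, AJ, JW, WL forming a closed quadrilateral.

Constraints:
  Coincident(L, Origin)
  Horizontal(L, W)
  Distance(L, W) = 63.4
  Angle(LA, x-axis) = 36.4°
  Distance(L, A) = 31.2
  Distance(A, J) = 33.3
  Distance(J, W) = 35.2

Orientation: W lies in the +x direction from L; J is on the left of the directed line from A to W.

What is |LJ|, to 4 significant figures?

64.32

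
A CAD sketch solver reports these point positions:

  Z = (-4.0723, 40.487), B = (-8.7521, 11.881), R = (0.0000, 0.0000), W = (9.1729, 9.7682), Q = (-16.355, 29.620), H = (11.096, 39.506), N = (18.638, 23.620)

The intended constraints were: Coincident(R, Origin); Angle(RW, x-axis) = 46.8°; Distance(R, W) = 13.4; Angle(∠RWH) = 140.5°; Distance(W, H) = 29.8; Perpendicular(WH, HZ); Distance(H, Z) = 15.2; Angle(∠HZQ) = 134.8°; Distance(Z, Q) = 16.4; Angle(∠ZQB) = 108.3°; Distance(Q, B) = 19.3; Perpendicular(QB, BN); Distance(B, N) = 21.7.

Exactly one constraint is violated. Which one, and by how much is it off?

Distance(B, N) = 21.7 — off by 8.10.

R = (0.00, 0.00) ✓; RW at 46.80° ✓; |RW| = 13.40 ✓; ∠RWH = 140.5° ✓; |WH| = 29.80 ✓; ∠(WH, HZ) = 90.00° ✓; |HZ| = 15.20 ✓; ∠HZQ = 134.8° ✓; |ZQ| = 16.40 ✓; ∠ZQB = 108.3° ✓; |QB| = 19.30 ✓; ∠(QB, BN) = 90.00° ✓; |BN| = 29.80 ✗.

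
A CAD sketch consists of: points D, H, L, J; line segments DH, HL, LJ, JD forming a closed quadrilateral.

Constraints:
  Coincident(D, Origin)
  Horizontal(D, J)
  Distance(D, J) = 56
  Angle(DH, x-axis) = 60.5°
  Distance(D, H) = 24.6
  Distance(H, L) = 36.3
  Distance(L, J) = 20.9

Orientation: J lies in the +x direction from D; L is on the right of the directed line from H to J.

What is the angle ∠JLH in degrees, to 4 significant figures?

114.5°

D is at the origin; DJ is horizontal with |DJ| = 56.0 and J in +x, so J = (56.0, 0). DH runs at 60.5° with |DH| = 24.6, so H = (12.11, 21.41). L is determined by |HL| = 36.3 and |LJ| = 20.9 together: it lies at the intersection of circle(H, 36.3) and circle(J, 20.9). With |HJ| = 48.83, the foot of the radical line on HJ is 33.44 from H and the perpendicular offset is √(36.3² − 33.44²) = 14.13. Taking the right-of-HJ solution: L = (35.97, -5.953).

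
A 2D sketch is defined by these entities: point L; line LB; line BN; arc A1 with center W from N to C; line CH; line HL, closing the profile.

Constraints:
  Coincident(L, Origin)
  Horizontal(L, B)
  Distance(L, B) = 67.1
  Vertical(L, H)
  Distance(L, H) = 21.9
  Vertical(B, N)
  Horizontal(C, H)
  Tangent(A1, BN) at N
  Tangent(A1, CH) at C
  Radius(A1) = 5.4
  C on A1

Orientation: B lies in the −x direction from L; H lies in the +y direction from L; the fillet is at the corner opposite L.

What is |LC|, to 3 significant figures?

65.5

L is at the origin; L and B share the same y with |LB| = 67.1 and B on the −x side, so B = (-67.1, 0.00). LH is vertical with |LH| = 21.9 and H on the +y side, so H = (0.00, 21.9). The virtual corner opposite L is at (-67.1, 21.9). Tangency of A1 to BN means the radius WN is perpendicular to BN and tangency of A1 to CH means the radius WC is perpendicular to CH, with radius 5.4, so the center W sits 5.4 in from both sides at W = (-61.7, 16.5). That places the tangent points at N = (-67.1, 16.5) on BN and C = (-61.7, 21.9) on CH. Then |LC| = |C − L| = 65.5.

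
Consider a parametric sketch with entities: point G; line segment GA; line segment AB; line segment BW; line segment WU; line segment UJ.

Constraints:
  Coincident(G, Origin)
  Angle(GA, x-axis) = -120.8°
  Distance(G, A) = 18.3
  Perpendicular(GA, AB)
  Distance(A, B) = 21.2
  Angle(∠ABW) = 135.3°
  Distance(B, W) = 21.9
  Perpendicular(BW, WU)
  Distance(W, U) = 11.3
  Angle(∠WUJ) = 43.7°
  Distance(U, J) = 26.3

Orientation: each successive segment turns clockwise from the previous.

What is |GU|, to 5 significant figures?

29.272

G is at the origin; GA runs at -120.8° with length 18.3, so A = (-9.3704, -15.719). GA is perpendicular to AB, so AB runs at 149.20°; with |AB| = 21.2, B = (-27.580, -4.8637). ∠ABW = 135.3° gives BW at 104.50° from the x-axis; with |BW| = 21.9, W = (-33.064, 16.339). The perpendicularity gives WU at right angles to BW, so WU runs at 14.500°; with |WU| = 11.3, U = (-22.124, 19.168). Then |GU| = |U − G| = 29.272.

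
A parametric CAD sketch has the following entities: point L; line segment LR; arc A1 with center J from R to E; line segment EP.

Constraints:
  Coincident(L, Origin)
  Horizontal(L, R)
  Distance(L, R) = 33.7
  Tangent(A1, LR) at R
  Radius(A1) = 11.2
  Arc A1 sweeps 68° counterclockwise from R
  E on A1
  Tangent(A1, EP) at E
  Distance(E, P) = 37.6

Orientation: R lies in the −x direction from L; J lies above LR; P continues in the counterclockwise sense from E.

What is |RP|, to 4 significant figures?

48.49

On A1, R sits at bearing -90° from J; a 68° counterclockwise sweep puts E at bearing -22°, so E = J + 11.2·(cos -22°, sin -22°) = (-23.32, 7.004). A1 meets EP tangentially, so JE is at right angles to EP, so EP runs along (−sin -22°, cos -22°); with |EP| = 37.6, P = (-9.230, 41.87). Then |RP| = |P − R| = 48.49.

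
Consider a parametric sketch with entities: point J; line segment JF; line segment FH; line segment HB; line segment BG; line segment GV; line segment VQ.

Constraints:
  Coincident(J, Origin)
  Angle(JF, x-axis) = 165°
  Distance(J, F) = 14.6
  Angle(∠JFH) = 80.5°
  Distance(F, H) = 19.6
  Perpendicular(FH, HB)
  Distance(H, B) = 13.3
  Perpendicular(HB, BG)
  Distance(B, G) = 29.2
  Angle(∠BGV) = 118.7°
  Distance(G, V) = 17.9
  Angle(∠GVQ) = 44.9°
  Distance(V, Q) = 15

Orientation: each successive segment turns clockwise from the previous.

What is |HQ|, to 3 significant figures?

23.5

J is at the origin; JF runs at 165.0° with length 14.6, so F = (-14.1, 3.78). ∠JFH = 80.5° gives FH at 65.5° from the x-axis; with |FH| = 19.6, H = (-5.97, 21.6). The perpendicularity gives HB at right angles to FH, so HB runs at -24.5°; with |HB| = 13.3, B = (6.13, 16.1). HB is perpendicular to BG, so BG runs at -114°; with |BG| = 29.2, G = (-5.98, -10.5). ∠BGV = 118.7° gives GV at -176° from the x-axis; with |GV| = 17.9, V = (-23.8, -11.8). ∠GVQ = 44.9° gives VQ at 49.1° from the x-axis; with |VQ| = 15.0, Q = (-14.0, -0.445). Then |HQ| = |Q − H| = 23.5.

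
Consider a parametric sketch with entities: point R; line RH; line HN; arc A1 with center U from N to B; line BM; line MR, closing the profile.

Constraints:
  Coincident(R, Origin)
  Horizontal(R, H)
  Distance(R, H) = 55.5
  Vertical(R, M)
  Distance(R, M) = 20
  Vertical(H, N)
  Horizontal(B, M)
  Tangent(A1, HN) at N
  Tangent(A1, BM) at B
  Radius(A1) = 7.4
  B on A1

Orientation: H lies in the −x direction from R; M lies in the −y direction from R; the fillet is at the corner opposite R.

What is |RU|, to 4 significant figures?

49.72

R is at the origin; R and H share the same y with |RH| = 55.5 and H on the −x side, so H = (-55.50, 0.000). R and M share the same x with |RM| = 20.0 and M on the −y side, so M = (0.000, -20.00). The virtual corner opposite R is at (-55.50, -20.00). Since A1 is tangent to HN there, UN ⟂ HN and the tangent condition forces UB to be normal to BM, with radius 7.4, so the center U sits 7.4 in from both sides at U = (-48.10, -12.60). Then |RU| = |U − R| = 49.72.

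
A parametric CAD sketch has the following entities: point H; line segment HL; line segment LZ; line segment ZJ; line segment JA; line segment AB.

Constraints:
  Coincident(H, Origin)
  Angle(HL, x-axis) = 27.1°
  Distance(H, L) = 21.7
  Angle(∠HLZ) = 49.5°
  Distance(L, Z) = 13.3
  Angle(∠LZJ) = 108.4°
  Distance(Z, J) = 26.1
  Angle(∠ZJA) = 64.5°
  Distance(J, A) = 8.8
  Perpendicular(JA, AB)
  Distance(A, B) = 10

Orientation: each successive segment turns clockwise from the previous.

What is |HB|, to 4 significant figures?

2.747

H is at the origin; HL runs at 27.1° with length 21.7, so L = (19.32, 9.885). ∠HLZ = 49.5° gives LZ at -103.4° from the x-axis; with |LZ| = 13.3, Z = (16.24, -3.053). ∠LZJ = 108.4° gives ZJ at -175.0° from the x-axis; with |ZJ| = 26.1, J = (-9.765, -5.327). ∠ZJA = 64.5° gives JA at 69.50° from the x-axis; with |JA| = 8.8, A = (-6.683, 2.915). JA is perpendicular to AB, so AB runs at -20.50°; with |AB| = 10.0, B = (2.683, -0.5867). Then |HB| = |B − H| = 2.747.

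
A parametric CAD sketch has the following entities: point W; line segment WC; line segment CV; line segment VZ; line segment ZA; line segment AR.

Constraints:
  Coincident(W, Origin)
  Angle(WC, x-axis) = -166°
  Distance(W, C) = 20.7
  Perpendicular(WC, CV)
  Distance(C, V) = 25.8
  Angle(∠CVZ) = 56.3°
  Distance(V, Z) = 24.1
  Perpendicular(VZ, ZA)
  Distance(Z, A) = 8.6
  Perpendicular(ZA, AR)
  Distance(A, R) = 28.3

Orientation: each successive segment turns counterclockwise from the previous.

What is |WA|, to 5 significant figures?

7.5632

W is at the origin; WC runs at -166.0° with length 20.7, so C = (-20.085, -5.0078). WC is perpendicular to CV, so CV runs at -76.000°; with |CV| = 25.8, V = (-13.844, -30.041). ∠CVZ = 56.3° gives VZ at 47.700° from the x-axis; with |VZ| = 24.1, Z = (2.3761, -12.216). The perpendicularity gives ZA at right angles to VZ, so ZA runs at 137.70°; with |ZA| = 8.6, A = (-3.9848, -6.4284). Then |WA| = |A − W| = 7.5632.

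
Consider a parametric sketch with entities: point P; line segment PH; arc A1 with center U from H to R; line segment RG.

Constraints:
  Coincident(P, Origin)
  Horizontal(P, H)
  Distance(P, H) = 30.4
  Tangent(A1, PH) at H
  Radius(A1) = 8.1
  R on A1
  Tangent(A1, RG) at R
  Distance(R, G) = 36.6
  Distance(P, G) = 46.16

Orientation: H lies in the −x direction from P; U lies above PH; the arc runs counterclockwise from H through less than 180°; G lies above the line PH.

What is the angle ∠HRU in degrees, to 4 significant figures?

49.44°

P is at the origin; P and H share the same y with |PH| = 30.4 and H on the −x side, so H = (-30.40, 0.000). Since A1 is tangent to PH there, UH ⟂ PH, so U = H + (0, 8.1) = (-30.40, 8.100). Since UR ⟂ RG (tangency), |UG| = √(8.1² + 36.6²) = 37.49 regardless of where R sits on A1. So G lies on both circle(P, 46.16) and circle(U, 37.49); the above-PH intersection is G = (-16.75, 43.01). R is the foot of the tangent from G: R = (-22.40, 6.851).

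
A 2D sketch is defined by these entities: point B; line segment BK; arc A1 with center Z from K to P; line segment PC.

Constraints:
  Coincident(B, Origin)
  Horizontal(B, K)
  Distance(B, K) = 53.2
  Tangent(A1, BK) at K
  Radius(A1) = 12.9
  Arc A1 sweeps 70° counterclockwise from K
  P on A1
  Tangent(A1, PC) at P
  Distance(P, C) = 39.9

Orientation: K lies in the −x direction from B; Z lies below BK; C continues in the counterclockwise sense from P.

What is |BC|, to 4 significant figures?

91.38

B is at the origin; B and K share the same y with |BK| = 53.2 and K on the −x side, so K = (-53.20, 0.000). A1 meets BK tangentially, so ZK is at right angles to BK, so Z = K + (0, -12.9) = (-53.20, -12.90). On A1, K sits at bearing 90° from Z; a 70° counterclockwise sweep puts P at bearing 160°, so P = Z + 12.9·(cos 160°, sin 160°) = (-65.32, -8.488). Since A1 is tangent to PC there, ZP ⟂ PC, so PC runs along (−sin 160°, cos 160°); with |PC| = 39.9, C = (-78.97, -45.98). Then |BC| = |C − B| = 91.38.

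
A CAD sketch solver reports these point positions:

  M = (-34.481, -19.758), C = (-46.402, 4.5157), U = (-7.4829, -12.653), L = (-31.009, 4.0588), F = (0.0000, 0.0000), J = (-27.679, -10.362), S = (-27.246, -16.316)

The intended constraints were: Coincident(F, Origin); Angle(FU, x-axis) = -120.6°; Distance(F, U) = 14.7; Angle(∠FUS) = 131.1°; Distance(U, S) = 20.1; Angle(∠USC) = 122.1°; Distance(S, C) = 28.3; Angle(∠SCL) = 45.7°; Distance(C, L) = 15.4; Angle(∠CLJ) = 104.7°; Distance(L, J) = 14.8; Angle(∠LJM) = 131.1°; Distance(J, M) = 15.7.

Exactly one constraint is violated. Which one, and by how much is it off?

Distance(J, M) = 15.7 — off by 4.10.

F = (0.00, 0.00) ✓; FU at -120.6° ✓; |FU| = 14.70 ✓; ∠FUS = 131.1° ✓; |US| = 20.10 ✓; ∠USC = 122.1° ✓; |SC| = 28.30 ✓; ∠SCL = 45.70° ✓; |CL| = 15.40 ✓; ∠CLJ = 104.7° ✓; |LJ| = 14.80 ✓; ∠LJM = 131.1° ✓; |JM| = 11.60 ✗.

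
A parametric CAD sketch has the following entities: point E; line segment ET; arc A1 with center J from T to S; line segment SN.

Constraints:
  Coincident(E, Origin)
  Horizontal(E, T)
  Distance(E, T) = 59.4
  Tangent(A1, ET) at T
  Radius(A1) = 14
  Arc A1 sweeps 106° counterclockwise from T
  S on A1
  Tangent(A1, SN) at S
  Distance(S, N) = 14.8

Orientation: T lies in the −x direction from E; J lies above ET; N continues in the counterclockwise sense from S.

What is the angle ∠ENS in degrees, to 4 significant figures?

41.32°

On A1, T sits at bearing -90° from J; a 106° counterclockwise sweep puts S at bearing 16°, so S = J + 14.0·(cos 16°, sin 16°) = (-45.94, 17.86). The tangent condition forces JS to be normal to SN, so SN runs along (−sin 16°, cos 16°); with |SN| = 14.8, N = (-50.02, 32.09). Then cos ∠ENS = NE·NS / (|NE||NS|), giving 41.32°.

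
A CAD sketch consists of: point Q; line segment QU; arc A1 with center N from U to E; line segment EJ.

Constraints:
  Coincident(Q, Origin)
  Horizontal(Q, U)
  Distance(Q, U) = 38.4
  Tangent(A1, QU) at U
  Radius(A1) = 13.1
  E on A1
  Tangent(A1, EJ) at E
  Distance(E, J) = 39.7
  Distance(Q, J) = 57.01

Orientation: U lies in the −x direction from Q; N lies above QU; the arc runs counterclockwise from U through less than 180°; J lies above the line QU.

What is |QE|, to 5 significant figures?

28.197

Q is at the origin; QU is horizontal with |QU| = 38.4 and U on the −x side, so U = (-38.400, 0.0000). The tangent condition forces NU to be normal to QU, so N = U + (0, 13.1) = (-38.400, 13.100). Since NE ⟂ EJ (tangency), |NJ| = √(13.1² + 39.7²) = 41.806 regardless of where E sits on A1. So J lies on both circle(Q, 57.01) and circle(N, 41.806); the above-QU intersection is J = (-23.238, 52.059). E is the foot of the tangent from J: E = (-25.318, 12.414).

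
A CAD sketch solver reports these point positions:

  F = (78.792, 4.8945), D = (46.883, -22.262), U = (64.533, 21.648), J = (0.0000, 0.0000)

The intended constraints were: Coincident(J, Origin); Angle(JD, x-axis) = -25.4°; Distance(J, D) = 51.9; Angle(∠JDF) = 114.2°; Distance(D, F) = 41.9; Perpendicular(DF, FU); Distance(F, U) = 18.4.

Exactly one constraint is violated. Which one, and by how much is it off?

Distance(F, U) = 18.4 — off by 3.60.

J = (0.00, 0.00) ✓; JD at -25.40° ✓; |JD| = 51.90 ✓; ∠JDF = 114.2° ✓; |DF| = 41.90 ✓; ∠(DF, FU) = 90.00° ✓; |FU| = 22.00 ✗.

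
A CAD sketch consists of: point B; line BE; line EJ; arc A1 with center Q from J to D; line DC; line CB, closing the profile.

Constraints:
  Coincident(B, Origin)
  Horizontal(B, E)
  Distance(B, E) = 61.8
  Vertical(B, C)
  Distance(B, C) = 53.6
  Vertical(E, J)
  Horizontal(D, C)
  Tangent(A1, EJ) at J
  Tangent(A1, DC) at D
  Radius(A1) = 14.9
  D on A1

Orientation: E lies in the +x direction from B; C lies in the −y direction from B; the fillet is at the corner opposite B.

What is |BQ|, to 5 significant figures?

60.805

B is at the origin; BE is horizontal with |BE| = 61.8 and E on the +x side, so E = (61.800, 0.0000). B and C share the same x with |BC| = 53.6 and C on the −y side, so C = (0.0000, -53.600). The virtual corner opposite B is at (61.800, -53.600). Since A1 is tangent to EJ there, QJ ⟂ EJ and the tangent condition forces QD to be normal to DC, with radius 14.9, so the center Q sits 14.9 in from both sides at Q = (46.900, -38.700). Then |BQ| = |Q − B| = 60.805.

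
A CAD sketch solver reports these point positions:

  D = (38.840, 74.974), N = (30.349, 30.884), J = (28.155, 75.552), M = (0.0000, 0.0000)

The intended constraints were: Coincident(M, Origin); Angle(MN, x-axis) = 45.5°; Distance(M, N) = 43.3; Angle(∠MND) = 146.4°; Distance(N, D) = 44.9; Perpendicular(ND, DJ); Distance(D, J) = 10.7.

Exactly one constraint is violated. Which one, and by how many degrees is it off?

Perpendicular(ND, DJ) — off by 7.80°.

M = (0.00, 0.00) ✓; MN at 45.50° ✓; |MN| = 43.30 ✓; ∠MND = 146.4° ✓; |ND| = 44.90 ✓; ∠(ND, DJ) = 97.80° ✗; |DJ| = 10.70 ✓.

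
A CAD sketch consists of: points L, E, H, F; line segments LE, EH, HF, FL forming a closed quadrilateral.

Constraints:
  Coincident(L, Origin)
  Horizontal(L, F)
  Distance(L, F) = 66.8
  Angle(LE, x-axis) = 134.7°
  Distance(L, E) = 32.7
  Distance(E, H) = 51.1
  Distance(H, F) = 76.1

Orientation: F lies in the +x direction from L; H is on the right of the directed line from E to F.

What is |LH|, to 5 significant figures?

25.196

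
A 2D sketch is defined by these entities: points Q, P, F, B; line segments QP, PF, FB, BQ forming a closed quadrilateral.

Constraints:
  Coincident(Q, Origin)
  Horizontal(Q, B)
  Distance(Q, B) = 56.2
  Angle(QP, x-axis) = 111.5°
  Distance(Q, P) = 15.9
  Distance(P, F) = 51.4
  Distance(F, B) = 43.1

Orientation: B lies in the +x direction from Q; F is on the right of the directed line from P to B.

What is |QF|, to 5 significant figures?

36.069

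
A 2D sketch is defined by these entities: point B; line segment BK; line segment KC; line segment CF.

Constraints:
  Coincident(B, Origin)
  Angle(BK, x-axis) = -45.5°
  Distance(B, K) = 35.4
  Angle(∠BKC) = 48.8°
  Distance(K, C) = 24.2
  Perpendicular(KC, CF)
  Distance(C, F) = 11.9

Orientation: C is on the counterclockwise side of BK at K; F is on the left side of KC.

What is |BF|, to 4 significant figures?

14.76

∠BKC = 48.8°, so KC runs at -45.5° + (180° − 48.8°) = 85.70° from the x-axis; with |KC| = 24.2, C = K + 24.2·(cos 85.70°, sin 85.70°) = (26.63, -1.117). KC is perpendicular to CF; with |CF| = 11.9 on the left of KC, F = C + 11.9·(-0.9972, 0.07498) = (14.76, -0.2249). Then |BF| = |F − B| = 14.76.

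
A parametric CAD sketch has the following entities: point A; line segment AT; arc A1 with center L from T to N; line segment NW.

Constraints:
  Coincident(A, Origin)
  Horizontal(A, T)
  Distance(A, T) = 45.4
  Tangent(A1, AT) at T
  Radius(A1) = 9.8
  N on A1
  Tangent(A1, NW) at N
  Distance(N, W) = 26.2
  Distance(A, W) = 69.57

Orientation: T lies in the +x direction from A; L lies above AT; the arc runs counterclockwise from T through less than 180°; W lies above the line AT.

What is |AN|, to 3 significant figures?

55.4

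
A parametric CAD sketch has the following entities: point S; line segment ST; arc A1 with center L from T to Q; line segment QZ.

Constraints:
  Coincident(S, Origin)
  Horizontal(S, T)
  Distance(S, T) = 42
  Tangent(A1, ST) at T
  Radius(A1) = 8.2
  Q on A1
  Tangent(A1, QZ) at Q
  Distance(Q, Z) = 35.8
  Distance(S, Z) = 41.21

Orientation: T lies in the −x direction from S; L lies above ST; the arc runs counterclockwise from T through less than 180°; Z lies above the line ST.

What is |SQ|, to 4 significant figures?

34.95

Checks: |LQ| = 8.200 ✓; ∠(LQ, QZ) = 90.00° ✓; |QZ| = 35.80 ✓; |SZ| = 41.21 ✓.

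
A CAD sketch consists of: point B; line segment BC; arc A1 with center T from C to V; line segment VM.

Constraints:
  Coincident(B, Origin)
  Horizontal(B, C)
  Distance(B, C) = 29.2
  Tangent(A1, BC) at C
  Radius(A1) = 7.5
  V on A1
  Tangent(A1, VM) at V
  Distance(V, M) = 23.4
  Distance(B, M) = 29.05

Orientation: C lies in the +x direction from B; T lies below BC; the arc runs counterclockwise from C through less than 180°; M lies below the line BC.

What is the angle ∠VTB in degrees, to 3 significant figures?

9.06°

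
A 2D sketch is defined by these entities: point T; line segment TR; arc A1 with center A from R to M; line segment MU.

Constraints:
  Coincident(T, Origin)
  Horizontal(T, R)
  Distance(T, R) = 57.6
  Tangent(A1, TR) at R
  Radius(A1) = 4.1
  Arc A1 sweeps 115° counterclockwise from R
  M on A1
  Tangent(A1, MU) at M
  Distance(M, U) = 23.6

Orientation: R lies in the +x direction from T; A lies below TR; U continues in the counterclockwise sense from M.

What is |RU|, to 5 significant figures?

27.932

T is at the origin; T and R share the same y with |TR| = 57.6 and R on the +x side, so R = (57.600, 0.0000). Tangency of A1 to TR means the radius AR is perpendicular to TR, so A = R + (0, -4.1) = (57.600, -4.1000). On A1, R sits at bearing 90° from A; a 115° counterclockwise sweep puts M at bearing 205°, so M = A + 4.1·(cos 205°, sin 205°) = (53.884, -5.8327). The tangent condition forces AM to be normal to MU, so MU runs along (−sin 205°, cos 205°); with |MU| = 23.6, U = (63.858, -27.222). Then |RU| = |U − R| = 27.932.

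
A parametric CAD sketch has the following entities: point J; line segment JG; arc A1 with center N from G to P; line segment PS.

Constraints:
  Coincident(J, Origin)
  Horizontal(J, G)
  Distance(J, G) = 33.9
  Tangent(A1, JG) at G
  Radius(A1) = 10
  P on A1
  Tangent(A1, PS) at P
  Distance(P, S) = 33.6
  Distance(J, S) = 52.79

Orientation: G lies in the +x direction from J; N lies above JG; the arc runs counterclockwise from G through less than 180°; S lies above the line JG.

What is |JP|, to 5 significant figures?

45.239

J is at the origin; JG is horizontal with |JG| = 33.9 and G on the +x side, so G = (33.900, 0.0000). Tangency of A1 to JG means the radius NG is perpendicular to JG, so N = G + (0, 10) = (33.900, 10.000). Since NP ⟂ PS (tangency), |NS| = √(10.0² + 33.6²) = 35.057 regardless of where P sits on A1. So S lies on both circle(J, 52.79) and circle(N, 35.057); the above-JG intersection is S = (28.246, 44.598). P is the foot of the tangent from S: P = (42.899, 14.361).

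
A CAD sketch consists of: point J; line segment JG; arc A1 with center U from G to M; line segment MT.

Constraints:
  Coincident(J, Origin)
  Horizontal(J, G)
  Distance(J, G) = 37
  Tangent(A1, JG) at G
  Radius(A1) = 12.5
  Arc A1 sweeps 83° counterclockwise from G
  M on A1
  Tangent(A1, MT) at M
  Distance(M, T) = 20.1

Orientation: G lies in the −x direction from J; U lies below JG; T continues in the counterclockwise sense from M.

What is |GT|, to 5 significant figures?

34.310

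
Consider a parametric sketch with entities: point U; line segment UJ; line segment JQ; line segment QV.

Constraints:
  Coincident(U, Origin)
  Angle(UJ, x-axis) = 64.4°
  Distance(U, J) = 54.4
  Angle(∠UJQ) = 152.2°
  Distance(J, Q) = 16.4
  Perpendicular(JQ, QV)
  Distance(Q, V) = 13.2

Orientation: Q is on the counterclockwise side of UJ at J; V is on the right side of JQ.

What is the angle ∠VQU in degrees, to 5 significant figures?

111.47°

∠UJQ = 152.2°, so JQ runs at 64.4° + (180° − 152.2°) = 92.200° from the x-axis; with |JQ| = 16.4, Q = J + 16.4·(cos 92.200°, sin 92.200°) = (22.876, 65.448). JQ ⟂ QV; with |QV| = 13.2 on the right of JQ, V = Q + 13.2·(0.99926, 0.038388) = (36.066, 65.954). Then cos ∠VQU = QV·QU / (|QV||QU|), giving 111.47°.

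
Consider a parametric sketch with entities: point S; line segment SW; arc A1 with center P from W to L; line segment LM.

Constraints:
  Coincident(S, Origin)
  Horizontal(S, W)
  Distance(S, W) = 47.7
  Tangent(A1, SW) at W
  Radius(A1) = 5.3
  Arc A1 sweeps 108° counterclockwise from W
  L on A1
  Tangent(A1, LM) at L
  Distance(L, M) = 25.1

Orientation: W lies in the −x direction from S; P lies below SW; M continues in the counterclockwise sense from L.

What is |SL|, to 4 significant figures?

53.19

S is at the origin; SW is horizontal with |SW| = 47.7 and W on the −x side, so W = (-47.70, 0.000). The tangent condition forces PW to be normal to SW, so P = W + (0, -5.3) = (-47.70, -5.300). On A1, W sits at bearing 90° from P; a 108° counterclockwise sweep puts L at bearing 198°, so L = P + 5.3·(cos 198°, sin 198°) = (-52.74, -6.938). Then |SL| = |L − S| = 53.19.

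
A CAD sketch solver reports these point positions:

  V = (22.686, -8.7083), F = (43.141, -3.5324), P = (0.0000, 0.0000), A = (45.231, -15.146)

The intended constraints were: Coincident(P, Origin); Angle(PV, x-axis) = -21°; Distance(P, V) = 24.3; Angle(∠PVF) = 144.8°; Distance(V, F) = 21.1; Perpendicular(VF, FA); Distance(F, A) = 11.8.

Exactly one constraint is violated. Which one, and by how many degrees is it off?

Perpendicular(VF, FA) — off by 4.00°.

P = (0.00, 0.00) ✓; PV at -21.00° ✓; |PV| = 24.30 ✓; ∠PVF = 144.8° ✓; |VF| = 21.10 ✓; ∠(VF, FA) = 94.00° ✗; |FA| = 11.80 ✓.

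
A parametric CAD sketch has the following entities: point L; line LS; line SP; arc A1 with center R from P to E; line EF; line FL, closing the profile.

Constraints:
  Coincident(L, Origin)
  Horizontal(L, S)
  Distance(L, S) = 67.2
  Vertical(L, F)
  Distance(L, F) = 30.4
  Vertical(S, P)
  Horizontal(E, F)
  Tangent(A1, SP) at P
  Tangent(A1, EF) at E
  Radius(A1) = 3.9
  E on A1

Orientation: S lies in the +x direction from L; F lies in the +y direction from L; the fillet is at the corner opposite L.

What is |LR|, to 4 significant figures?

68.62

L is at the origin; L and S share the same y with |LS| = 67.2 and S on the +x side, so S = (67.20, 0.000). L and F share the same x with |LF| = 30.4 and F on the +y side, so F = (0.000, 30.40). The virtual corner opposite L is at (67.20, 30.40). The tangent condition forces RP to be normal to SP and the tangent condition forces RE to be normal to EF, with radius 3.9, so the center R sits 3.9 in from both sides at R = (63.30, 26.50). Then |LR| = |R − L| = 68.62.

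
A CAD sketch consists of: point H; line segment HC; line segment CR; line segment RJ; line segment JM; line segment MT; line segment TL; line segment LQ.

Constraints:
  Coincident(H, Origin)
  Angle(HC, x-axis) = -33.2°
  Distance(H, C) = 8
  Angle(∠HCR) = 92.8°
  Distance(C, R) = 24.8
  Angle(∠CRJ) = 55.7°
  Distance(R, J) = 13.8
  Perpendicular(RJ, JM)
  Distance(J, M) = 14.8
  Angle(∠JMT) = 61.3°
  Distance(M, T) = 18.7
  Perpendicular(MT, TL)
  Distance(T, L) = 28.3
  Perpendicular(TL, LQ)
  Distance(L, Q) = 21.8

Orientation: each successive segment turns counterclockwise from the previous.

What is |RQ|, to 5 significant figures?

31.296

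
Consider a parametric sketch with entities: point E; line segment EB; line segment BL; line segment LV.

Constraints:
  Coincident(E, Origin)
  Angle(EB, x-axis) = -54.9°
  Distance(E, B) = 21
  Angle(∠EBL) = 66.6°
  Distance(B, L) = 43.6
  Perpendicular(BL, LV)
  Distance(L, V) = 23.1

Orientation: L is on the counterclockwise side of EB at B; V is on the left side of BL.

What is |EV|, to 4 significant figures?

35.47

E is at the origin; EB runs at -54.9° with length 21.0, so B = 21.0·(cos -54.9°, sin -54.9°) = (12.08, -17.18). ∠EBL = 66.6°, so BL runs at -54.9° + (180° − 66.6°) = 58.50° from the x-axis; with |BL| = 43.6, L = B + 43.6·(cos 58.50°, sin 58.50°) = (34.86, 19.99). The perpendicularity gives LV at right angles to BL; with |LV| = 23.1 on the left of BL, V = L + 23.1·(-0.8526, 0.5225) = (15.16, 32.06). Then |EV| = |V − E| = 35.47.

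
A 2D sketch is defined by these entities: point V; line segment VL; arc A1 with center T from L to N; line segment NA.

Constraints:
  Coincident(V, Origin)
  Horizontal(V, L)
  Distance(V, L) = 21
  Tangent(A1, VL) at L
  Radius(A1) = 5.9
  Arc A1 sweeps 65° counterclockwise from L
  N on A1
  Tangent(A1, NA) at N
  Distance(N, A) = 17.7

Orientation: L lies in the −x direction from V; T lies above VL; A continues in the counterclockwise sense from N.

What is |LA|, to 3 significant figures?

23.3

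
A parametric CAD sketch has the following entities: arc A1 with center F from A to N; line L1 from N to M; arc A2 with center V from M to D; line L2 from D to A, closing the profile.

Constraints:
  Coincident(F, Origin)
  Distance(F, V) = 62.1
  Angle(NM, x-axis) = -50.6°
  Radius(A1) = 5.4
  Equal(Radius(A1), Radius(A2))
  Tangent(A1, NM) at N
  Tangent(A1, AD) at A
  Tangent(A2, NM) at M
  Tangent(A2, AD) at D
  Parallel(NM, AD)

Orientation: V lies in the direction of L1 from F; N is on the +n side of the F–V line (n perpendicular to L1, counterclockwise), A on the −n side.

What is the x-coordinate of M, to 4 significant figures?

43.59

Tangency of A1 to both parallel lines with radius 5.4 puts N and A at F ± 5.4·n: N = (4.173, 3.428), A = (-4.173, -3.428). Equal radii place M and D the same way about V: M = V + 5.4·n = (43.59, -44.56), D = V − 5.4·n = (35.24, -51.41). So M.x = 43.59.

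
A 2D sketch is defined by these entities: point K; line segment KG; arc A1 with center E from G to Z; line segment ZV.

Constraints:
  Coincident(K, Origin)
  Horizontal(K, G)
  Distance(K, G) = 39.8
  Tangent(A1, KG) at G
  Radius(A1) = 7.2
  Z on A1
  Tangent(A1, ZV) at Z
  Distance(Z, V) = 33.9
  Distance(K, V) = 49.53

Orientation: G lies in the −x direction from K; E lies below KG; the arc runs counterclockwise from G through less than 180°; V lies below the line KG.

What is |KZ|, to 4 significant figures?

47.28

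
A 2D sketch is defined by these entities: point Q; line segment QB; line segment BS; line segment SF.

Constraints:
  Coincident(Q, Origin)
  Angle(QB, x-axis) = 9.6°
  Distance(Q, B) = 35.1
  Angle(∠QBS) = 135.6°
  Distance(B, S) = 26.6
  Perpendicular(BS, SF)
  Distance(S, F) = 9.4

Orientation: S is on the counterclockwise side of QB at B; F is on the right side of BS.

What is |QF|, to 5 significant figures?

61.837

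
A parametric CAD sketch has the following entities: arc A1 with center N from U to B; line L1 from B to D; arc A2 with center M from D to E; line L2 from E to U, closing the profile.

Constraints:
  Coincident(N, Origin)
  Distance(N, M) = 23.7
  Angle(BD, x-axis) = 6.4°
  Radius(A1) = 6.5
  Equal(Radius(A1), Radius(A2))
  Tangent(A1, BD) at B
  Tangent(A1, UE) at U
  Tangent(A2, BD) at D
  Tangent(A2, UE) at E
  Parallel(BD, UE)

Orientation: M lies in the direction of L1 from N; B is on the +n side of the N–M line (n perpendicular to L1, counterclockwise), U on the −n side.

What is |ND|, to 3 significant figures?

24.6

Tangency of A1 to both parallel lines with radius 6.5 puts B and U at N ± 6.5·n: B = (-0.725, 6.46), U = (0.725, -6.46). Equal radii place D and E the same way about M: D = M + 6.5·n = (22.8, 9.10), E = M − 6.5·n = (24.3, -3.82). Then |ND| = |D − N| = 24.6.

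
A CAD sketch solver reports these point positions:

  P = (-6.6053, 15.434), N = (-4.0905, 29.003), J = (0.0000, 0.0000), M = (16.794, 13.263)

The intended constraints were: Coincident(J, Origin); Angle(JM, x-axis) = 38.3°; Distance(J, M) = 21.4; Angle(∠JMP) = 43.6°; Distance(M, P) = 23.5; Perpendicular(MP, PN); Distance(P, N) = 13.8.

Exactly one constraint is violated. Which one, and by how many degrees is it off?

Perpendicular(MP, PN) — off by 5.20°.

J = (0.00, 0.00) ✓; JM at 38.30° ✓; |JM| = 21.40 ✓; ∠JMP = 43.60° ✓; |MP| = 23.50 ✓; ∠(MP, PN) = 95.20° ✗; |PN| = 13.80 ✓.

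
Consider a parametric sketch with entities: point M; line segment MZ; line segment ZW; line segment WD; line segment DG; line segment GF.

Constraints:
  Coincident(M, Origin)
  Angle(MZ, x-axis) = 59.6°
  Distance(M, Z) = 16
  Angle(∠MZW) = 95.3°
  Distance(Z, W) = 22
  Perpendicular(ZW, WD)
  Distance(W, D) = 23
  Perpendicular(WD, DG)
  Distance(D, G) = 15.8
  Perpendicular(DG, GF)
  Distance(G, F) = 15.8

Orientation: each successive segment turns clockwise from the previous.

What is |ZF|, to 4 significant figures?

9.502

M is at the origin; MZ runs at 59.6° with length 16.0, so Z = (8.097, 13.80). ∠MZW = 95.3° gives ZW at -25.10° from the x-axis; with |ZW| = 22.0, W = (28.02, 4.468). ZW ⟂ WD, so WD runs at -115.1°; with |WD| = 23.0, D = (18.26, -16.36). The perpendicularity gives DG at right angles to WD, so DG runs at 154.9°; with |DG| = 15.8, G = (3.954, -9.658). The perpendicularity gives GF at right angles to DG, so GF runs at 64.90°; with |GF| = 15.8, F = (10.66, 4.650). Then |ZF| = |F − Z| = 9.502.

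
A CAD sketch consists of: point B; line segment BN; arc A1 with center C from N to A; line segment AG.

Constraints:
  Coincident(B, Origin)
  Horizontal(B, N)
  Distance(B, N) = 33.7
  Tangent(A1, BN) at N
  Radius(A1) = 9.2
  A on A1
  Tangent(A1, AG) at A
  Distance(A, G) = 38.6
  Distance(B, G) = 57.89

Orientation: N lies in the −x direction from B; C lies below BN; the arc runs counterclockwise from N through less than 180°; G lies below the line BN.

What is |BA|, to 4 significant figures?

44.13

Checks: ∠(CN, NB) = 90.00° ✓; |CN| = 9.200 ✓; |CA| = 9.200 ✓; ∠(CA, AG) = 90.00° ✓; |AG| = 38.60 ✓; |BG| = 57.89 ✓.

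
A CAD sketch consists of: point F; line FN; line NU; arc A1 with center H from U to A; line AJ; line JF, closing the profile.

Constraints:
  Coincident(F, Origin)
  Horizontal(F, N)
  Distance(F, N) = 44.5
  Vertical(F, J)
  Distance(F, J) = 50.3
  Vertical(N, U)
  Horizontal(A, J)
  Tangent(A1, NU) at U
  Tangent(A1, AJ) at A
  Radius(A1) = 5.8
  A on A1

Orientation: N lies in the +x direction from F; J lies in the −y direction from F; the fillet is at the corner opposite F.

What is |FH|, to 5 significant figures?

58.974

F is at the origin; FN is horizontal with |FN| = 44.5 and N on the +x side, so N = (44.500, 0.0000). F and J share the same x with |FJ| = 50.3 and J on the −y side, so J = (0.0000, -50.300). The virtual corner opposite F is at (44.500, -50.300). The tangent condition forces HU to be normal to NU and the tangent condition forces HA to be normal to AJ, with radius 5.8, so the center H sits 5.8 in from both sides at H = (38.700, -44.500). Then |FH| = |H − F| = 58.974.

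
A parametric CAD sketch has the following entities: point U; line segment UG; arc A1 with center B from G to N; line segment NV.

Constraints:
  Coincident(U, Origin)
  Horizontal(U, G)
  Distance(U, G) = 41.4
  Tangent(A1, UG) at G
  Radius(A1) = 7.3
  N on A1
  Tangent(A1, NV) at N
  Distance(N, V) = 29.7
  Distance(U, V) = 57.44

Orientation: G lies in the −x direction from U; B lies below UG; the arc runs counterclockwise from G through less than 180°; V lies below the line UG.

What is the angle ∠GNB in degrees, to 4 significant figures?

39.80°

Checks: |BN| = 7.300 ✓; ∠(BN, NV) = 90.00° ✓; |NV| = 29.70 ✓; |UV| = 57.44 ✓.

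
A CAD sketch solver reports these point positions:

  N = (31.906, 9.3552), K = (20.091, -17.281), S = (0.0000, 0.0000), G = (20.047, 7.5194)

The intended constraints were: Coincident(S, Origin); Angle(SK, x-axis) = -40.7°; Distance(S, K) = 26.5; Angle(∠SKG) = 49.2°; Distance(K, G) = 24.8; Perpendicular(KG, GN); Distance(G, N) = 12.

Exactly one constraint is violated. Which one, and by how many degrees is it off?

Perpendicular(KG, GN) — off by 8.70°.

S = (0.00, 0.00) ✓; SK at -40.70° ✓; |SK| = 26.50 ✓; ∠SKG = 49.20° ✓; |KG| = 24.80 ✓; ∠(KG, GN) = 81.30° ✗; |GN| = 12.00 ✓.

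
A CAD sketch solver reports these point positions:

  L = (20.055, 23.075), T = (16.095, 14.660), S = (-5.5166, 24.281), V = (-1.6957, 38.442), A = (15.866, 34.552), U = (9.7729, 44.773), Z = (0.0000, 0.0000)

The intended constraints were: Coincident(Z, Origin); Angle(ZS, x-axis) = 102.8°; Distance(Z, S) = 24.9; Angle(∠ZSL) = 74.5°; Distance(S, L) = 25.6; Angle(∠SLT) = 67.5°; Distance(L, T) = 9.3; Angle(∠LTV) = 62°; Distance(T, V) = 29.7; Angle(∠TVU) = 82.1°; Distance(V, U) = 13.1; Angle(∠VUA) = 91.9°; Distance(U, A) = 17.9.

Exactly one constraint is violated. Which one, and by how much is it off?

Distance(U, A) = 17.9 — off by 6.00.

Z = (0.00, 0.00) ✓; ZS at 102.8° ✓; |ZS| = 24.90 ✓; ∠ZSL = 74.50° ✓; |SL| = 25.60 ✓; ∠SLT = 67.50° ✓; |LT| = 9.300 ✓; ∠LTV = 62.00° ✓; |TV| = 29.70 ✓; ∠TVU = 82.10° ✓; |VU| = 13.10 ✓; ∠VUA = 91.90° ✓; |UA| = 11.90 ✗.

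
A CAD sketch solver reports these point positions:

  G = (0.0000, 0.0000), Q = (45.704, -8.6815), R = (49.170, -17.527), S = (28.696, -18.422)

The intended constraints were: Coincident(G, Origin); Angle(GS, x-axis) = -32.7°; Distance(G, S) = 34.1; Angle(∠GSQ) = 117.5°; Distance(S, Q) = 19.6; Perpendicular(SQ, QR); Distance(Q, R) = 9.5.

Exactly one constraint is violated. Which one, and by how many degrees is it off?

Perpendicular(SQ, QR) — off by 8.40°.

G = (0.00, 0.00) ✓; GS at -32.70° ✓; |GS| = 34.10 ✓; ∠GSQ = 117.5° ✓; |SQ| = 19.60 ✓; ∠(SQ, QR) = 98.40° ✗; |QR| = 9.500 ✓.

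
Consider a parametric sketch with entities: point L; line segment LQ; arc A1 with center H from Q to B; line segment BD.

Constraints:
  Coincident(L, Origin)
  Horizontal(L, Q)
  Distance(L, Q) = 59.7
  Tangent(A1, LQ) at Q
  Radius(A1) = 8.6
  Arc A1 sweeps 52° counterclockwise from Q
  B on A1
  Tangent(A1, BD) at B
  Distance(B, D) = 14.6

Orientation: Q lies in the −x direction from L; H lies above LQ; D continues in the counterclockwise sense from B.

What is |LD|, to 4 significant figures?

46.36

L is at the origin; L and Q share the same y with |LQ| = 59.7 and Q on the −x side, so Q = (-59.70, 0.000). A1 meets LQ tangentially, so HQ is at right angles to LQ, so H = Q + (0, 8.6) = (-59.70, 8.600). On A1, Q sits at bearing -90° from H; a 52° counterclockwise sweep puts B at bearing -38°, so B = H + 8.6·(cos -38°, sin -38°) = (-52.92, 3.305). Since A1 is tangent to BD there, HB ⟂ BD, so BD runs along (−sin -38°, cos -38°); with |BD| = 14.6, D = (-43.93, 14.81). Then |LD| = |D − L| = 46.36.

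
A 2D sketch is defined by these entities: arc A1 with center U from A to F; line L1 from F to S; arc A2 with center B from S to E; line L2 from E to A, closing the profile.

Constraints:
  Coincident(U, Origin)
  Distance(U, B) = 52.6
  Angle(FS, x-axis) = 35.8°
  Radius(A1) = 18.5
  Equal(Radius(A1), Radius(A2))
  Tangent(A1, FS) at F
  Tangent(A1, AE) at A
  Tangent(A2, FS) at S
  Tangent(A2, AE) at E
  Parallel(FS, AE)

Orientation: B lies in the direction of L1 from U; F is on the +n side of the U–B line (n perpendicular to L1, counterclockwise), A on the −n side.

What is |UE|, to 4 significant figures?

55.76

The slot axis is L1's direction at 35.8°, so u = (cos 35.8°, sin 35.8°) = (0.8111, 0.5850) and n = (−sin 35.8°, cos 35.8°) = (-0.5850, 0.8111). U is at the origin and B lies 52.6 along u from U, so B = 52.6·u = (42.66, 30.77). Tangency of A1 to both parallel lines with radius 18.5 puts F and A at U ± 18.5·n: F = (-10.82, 15.00), A = (10.82, -15.00). Equal radii place S and E the same way about B: S = B + 18.5·n = (31.84, 45.77), E = B − 18.5·n = (53.48, 15.76). Then |UE| = |E − U| = 55.76.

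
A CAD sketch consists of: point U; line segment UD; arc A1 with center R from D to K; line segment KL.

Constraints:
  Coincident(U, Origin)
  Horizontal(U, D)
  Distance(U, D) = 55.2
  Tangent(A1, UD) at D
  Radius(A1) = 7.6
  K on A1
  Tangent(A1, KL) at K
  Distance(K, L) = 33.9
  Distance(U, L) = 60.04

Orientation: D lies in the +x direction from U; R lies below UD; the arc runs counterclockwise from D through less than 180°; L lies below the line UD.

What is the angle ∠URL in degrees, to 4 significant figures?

79.48°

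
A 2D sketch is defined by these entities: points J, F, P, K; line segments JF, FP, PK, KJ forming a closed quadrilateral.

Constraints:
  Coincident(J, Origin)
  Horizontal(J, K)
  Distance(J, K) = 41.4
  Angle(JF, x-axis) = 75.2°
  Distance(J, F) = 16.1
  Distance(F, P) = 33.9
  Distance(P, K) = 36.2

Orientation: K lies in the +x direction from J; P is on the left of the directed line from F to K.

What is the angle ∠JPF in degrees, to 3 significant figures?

12.7°

J is at the origin; JK is horizontal with |JK| = 41.4 and K in +x, so K = (41.4, 0). JF runs at 75.2° with |JF| = 16.1, so F = (4.11, 15.6). P is determined by |FP| = 33.9 and |PK| = 36.2 together: it lies at the intersection of circle(F, 33.9) and circle(K, 36.2). With |FK| = 40.4, the foot of the radical line on FK is 18.2 from F and the perpendicular offset is √(33.9² − 18.2²) = 28.6. Taking the left-of-FK solution: P = (31.9, 34.9).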